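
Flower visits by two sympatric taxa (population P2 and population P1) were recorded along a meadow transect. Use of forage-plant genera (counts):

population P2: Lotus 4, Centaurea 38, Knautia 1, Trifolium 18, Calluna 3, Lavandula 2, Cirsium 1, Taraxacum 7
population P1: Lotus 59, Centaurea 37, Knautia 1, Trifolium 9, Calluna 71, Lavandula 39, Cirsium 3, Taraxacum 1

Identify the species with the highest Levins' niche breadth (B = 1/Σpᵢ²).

Proportions for population P2 (n=74): 4/74=0.0541, 38/74=0.5135, 1/74=0.0135, 18/74=0.2432, 3/74=0.0405, 2/74=0.0270, 1/74=0.0135, 7/74=0.0946
Proportions for population P1 (n=220): 59/220=0.2682, 37/220=0.1682, 1/220=0.0045, 9/220=0.0409, 71/220=0.3227, 39/220=0.1773, 3/220=0.0136, 1/220=0.0045
Σp_P2ᵢ² = 0.0541² + 0.5135² + 0.0135² + 0.2432² + 0.0405² + 0.0270² + 0.0135² + 0.0946² = 0.002927 + 0.263682 + 0.000182 + 0.059146 + 0.001640 + 0.000729 + 0.000182 + 0.008949 = 0.337437
B_P2 = 1 / 0.337437 = 2.9635
Σp_P1ᵢ² = 0.2682² + 0.1682² + 0.0045² + 0.0409² + 0.3227² + 0.1773² + 0.0136² + 0.0045² = 0.071931 + 0.028291 + 0.000020 + 0.001673 + 0.104135 + 0.031435 + 0.000185 + 0.000020 = 0.237690
B_P1 = 1 / 0.237690 = 4.2072
Highest B → broadest niche (most generalist): population P1 (B = 4.21).

population P1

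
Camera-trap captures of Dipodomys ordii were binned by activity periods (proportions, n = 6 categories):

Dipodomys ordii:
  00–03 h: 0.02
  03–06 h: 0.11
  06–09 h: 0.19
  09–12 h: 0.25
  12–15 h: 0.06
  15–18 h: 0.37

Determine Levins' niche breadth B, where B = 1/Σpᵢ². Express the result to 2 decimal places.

3.97

Σpᵢ² = 0.02² + 0.11² + 0.19² + 0.25² + 0.06² + 0.37² = 0.0004 + 0.0121 + 0.0361 + 0.0625 + 0.0036 + 0.1369 = 0.2516
B = 1 / 0.2516 = 3.9746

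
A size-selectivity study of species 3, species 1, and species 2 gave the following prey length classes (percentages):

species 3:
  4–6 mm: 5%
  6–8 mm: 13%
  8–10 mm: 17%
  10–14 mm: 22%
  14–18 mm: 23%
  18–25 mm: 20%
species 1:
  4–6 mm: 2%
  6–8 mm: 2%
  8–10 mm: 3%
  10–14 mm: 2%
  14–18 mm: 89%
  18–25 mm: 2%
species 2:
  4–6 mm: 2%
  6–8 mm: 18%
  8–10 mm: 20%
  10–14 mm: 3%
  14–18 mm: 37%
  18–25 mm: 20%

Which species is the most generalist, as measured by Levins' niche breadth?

species 3

Convert percentages to proportions (divide by 100).
Σp_3ᵢ² = 0.05² + 0.13² + 0.17² + 0.22² + 0.23² + 0.20² = 0.0025 + 0.0169 + 0.0289 + 0.0484 + 0.0529 + 0.0400 = 0.1896
B_3 = 1 / 0.1896 = 5.2743
Σp_1ᵢ² = 0.02² + 0.02² + 0.03² + 0.02² + 0.89² + 0.02² = 0.0004 + 0.0004 + 0.0009 + 0.0004 + 0.7921 + 0.0004 = 0.7946
B_1 = 1 / 0.7946 = 1.2585
Σp_2ᵢ² = 0.02² + 0.18² + 0.20² + 0.03² + 0.37² + 0.20² = 0.0004 + 0.0324 + 0.0400 + 0.0009 + 0.1369 + 0.0400 = 0.2506
B_2 = 1 / 0.2506 = 3.9904
Highest B → broadest niche (most generalist): species 3 (B = 5.27).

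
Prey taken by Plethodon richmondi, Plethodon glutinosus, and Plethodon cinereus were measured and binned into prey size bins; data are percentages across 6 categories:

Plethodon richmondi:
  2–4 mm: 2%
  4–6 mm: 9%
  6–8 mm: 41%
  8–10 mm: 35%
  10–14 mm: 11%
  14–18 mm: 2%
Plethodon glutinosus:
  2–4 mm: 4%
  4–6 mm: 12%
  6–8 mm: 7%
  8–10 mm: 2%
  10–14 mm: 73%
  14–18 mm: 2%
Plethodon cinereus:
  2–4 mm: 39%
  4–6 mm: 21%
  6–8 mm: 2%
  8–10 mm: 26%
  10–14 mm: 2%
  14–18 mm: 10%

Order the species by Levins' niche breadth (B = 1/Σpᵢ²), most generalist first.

Plethodon cinereus > Plethodon richmondi > Plethodon glutinosus

Convert percentages to proportions (divide by 100).
Σp_richᵢ² = 0.02² + 0.09² + 0.41² + 0.35² + 0.11² + 0.02² = 0.0004 + 0.0081 + 0.1681 + 0.1225 + 0.0121 + 0.0004 = 0.3116
B_rich = 1 / 0.3116 = 3.2092
Σp_glutᵢ² = 0.04² + 0.12² + 0.07² + 0.02² + 0.73² + 0.02² = 0.0016 + 0.0144 + 0.0049 + 0.0004 + 0.5329 + 0.0004 = 0.5546
B_glut = 1 / 0.5546 = 1.8031
Σp_cineᵢ² = 0.39² + 0.21² + 0.02² + 0.26² + 0.02² + 0.10² = 0.1521 + 0.0441 + 0.0004 + 0.0676 + 0.0004 + 0.0100 = 0.2746
B_cine = 1 / 0.2746 = 3.6417
Ranking by B (broadest → narrowest): Plethodon cinereus (3.64) > Plethodon richmondi (3.21) > Plethodon glutinosus (1.80)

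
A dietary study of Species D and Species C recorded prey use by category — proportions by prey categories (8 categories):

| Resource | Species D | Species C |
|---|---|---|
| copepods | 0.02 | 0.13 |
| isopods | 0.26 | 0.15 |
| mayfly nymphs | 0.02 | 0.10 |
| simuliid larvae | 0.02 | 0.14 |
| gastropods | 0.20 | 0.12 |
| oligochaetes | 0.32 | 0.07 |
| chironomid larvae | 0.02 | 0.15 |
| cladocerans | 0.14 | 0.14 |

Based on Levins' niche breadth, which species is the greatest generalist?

Species C

Σp_Dᵢ² = 0.02² + 0.26² + 0.02² + 0.02² + 0.20² + 0.32² + 0.02² + 0.14² = 0.0004 + 0.0676 + 0.0004 + 0.0004 + 0.0400 + 0.1024 + 0.0004 + 0.0196 = 0.2312
B_D = 1 / 0.2312 = 4.3253
Σp_Cᵢ² = 0.13² + 0.15² + 0.10² + 0.14² + 0.12² + 0.07² + 0.15² + 0.14² = 0.0169 + 0.0225 + 0.0100 + 0.0196 + 0.0144 + 0.0049 + 0.0225 + 0.0196 = 0.1304
B_C = 1 / 0.1304 = 7.6687
Highest B → broadest niche (most generalist): Species C (B = 7.67).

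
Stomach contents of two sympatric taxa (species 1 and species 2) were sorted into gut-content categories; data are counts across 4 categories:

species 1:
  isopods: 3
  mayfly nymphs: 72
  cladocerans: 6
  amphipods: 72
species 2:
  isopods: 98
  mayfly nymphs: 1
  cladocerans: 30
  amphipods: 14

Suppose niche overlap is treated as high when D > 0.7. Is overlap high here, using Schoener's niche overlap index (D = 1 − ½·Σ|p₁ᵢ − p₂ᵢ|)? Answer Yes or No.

Proportions for species 1 (n=153): 3/153=0.0196, 72/153=0.4706, 6/153=0.0392, 72/153=0.4706
Proportions for species 2 (n=143): 98/143=0.6853, 1/143=0.0070, 30/143=0.2098, 14/143=0.0979
Σ|p₁ᵢ − p₂ᵢ| = 0.6657 + 0.4636 + 0.1706 + 0.3727 = 1.6726
D = 1 − ½ × 1.6726 = 1 − 0.83630 = 0.16370
D = 0.16370 < 0.7 → No.

No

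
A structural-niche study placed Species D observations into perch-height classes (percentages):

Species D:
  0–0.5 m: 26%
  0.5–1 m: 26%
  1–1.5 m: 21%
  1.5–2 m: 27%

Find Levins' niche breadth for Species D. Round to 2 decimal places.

3.97

Convert percentages to proportions (divide by 100).
Σpᵢ² = 0.26² + 0.26² + 0.21² + 0.27² = 0.0676 + 0.0676 + 0.0441 + 0.0729 = 0.2522
B = 1 / 0.2522 = 3.9651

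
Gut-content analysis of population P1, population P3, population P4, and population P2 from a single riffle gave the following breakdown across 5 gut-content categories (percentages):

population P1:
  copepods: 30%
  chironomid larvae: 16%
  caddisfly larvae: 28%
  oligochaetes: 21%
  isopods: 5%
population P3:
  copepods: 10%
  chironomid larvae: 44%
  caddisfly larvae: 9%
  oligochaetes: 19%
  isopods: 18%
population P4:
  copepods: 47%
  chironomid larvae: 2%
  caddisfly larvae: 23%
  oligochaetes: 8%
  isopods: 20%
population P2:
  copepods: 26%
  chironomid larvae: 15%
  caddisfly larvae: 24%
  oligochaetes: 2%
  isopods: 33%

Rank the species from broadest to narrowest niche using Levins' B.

population P1 > population P2 > population P3 > population P4

Convert percentages to proportions (divide by 100).
Σp_P1ᵢ² = 0.30² + 0.16² + 0.28² + 0.21² + 0.05² = 0.0900 + 0.0256 + 0.0784 + 0.0441 + 0.0025 = 0.2406
B_P1 = 1 / 0.2406 = 4.1563
Σp_P3ᵢ² = 0.10² + 0.44² + 0.09² + 0.19² + 0.18² = 0.0100 + 0.1936 + 0.0081 + 0.0361 + 0.0324 = 0.2802
B_P3 = 1 / 0.2802 = 3.5689
Σp_P4ᵢ² = 0.47² + 0.02² + 0.23² + 0.08² + 0.20² = 0.2209 + 0.0004 + 0.0529 + 0.0064 + 0.0400 = 0.3206
B_P4 = 1 / 0.3206 = 3.1192
Σp_P2ᵢ² = 0.26² + 0.15² + 0.24² + 0.02² + 0.33² = 0.0676 + 0.0225 + 0.0576 + 0.0004 + 0.1089 = 0.2570
B_P2 = 1 / 0.2570 = 3.8911
Ranking by B (broadest → narrowest): population P1 (4.16) > population P2 (3.89) > population P3 (3.57) > population P4 (3.12)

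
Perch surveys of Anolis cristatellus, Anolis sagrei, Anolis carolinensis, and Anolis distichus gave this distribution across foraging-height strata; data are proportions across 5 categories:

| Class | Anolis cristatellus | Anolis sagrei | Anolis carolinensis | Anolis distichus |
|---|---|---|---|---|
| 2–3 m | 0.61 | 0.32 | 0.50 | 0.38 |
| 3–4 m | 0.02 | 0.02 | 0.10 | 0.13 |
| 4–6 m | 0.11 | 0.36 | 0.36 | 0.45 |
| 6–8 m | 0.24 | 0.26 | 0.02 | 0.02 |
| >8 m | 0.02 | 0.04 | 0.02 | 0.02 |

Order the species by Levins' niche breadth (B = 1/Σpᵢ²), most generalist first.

Anolis sagrei > Anolis distichus > Anolis carolinensis > Anolis cristatellus

Σp_crisᵢ² = 0.61² + 0.02² + 0.11² + 0.24² + 0.02² = 0.3721 + 0.0004 + 0.0121 + 0.0576 + 0.0004 = 0.4426
B_cris = 1 / 0.4426 = 2.2594
Σp_sagrᵢ² = 0.32² + 0.02² + 0.36² + 0.26² + 0.04² = 0.1024 + 0.0004 + 0.1296 + 0.0676 + 0.0016 = 0.3016
B_sagr = 1 / 0.3016 = 3.3156
Σp_caroᵢ² = 0.50² + 0.10² + 0.36² + 0.02² + 0.02² = 0.2500 + 0.0100 + 0.1296 + 0.0004 + 0.0004 = 0.3904
B_caro = 1 / 0.3904 = 2.5615
Σp_distᵢ² = 0.38² + 0.13² + 0.45² + 0.02² + 0.02² = 0.1444 + 0.0169 + 0.2025 + 0.0004 + 0.0004 = 0.3646
B_dist = 1 / 0.3646 = 2.7427
Ranking by B (broadest → narrowest): Anolis sagrei (3.32) > Anolis distichus (2.74) > Anolis carolinensis (2.56) > Anolis cristatellus (2.26)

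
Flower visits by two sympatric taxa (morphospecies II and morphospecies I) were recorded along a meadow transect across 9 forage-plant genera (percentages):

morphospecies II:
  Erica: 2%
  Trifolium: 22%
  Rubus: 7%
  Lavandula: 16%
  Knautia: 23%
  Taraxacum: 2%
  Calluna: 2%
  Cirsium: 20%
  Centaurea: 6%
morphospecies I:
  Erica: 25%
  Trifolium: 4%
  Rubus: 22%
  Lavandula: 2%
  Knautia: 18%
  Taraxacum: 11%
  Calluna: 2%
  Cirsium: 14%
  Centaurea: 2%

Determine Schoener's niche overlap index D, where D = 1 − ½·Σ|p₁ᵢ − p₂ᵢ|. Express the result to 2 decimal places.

0.53

Convert percentages to proportions (divide by 100).
Σ|p₁ᵢ − p₂ᵢ| = 0.23 + 0.18 + 0.15 + 0.14 + 0.05 + 0.09 + 0.00 + 0.06 + 0.04 = 0.94
D = 1 − ½ × 0.94 = 1 − 0.470 = 0.5300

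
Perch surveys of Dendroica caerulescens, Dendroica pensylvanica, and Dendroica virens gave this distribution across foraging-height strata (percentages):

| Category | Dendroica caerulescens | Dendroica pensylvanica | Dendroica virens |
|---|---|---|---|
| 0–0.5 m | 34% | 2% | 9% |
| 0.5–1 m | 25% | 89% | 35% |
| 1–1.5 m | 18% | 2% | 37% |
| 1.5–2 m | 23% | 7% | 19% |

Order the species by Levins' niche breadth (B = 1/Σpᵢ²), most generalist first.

Dendroica caerulescens > Dendroica virens > Dendroica pensylvanica

Convert percentages to proportions (divide by 100).
Σp_caerᵢ² = 0.34² + 0.25² + 0.18² + 0.23² = 0.1156 + 0.0625 + 0.0324 + 0.0529 = 0.2634
B_caer = 1 / 0.2634 = 3.7965
Σp_pensᵢ² = 0.02² + 0.89² + 0.02² + 0.07² = 0.0004 + 0.7921 + 0.0004 + 0.0049 = 0.7978
B_pens = 1 / 0.7978 = 1.2534
Σp_vireᵢ² = 0.09² + 0.35² + 0.37² + 0.19² = 0.0081 + 0.1225 + 0.1369 + 0.0361 = 0.3036
B_vire = 1 / 0.3036 = 3.2938
Ranking by B (broadest → narrowest): Dendroica caerulescens (3.80) > Dendroica virens (3.29) > Dendroica pensylvanica (1.25)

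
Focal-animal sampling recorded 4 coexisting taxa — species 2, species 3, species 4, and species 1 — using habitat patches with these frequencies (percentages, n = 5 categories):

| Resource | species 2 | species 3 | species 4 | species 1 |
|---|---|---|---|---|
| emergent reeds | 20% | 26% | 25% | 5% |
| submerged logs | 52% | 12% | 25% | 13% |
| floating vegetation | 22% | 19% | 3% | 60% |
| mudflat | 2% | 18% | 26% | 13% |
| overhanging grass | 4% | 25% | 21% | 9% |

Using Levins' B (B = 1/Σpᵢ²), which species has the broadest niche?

Convert percentages to proportions (divide by 100).
Σp_2ᵢ² = 0.20² + 0.52² + 0.22² + 0.02² + 0.04² = 0.0400 + 0.2704 + 0.0484 + 0.0004 + 0.0016 = 0.3608
B_2 = 1 / 0.3608 = 2.7716
Σp_3ᵢ² = 0.26² + 0.12² + 0.19² + 0.18² + 0.25² = 0.0676 + 0.0144 + 0.0361 + 0.0324 + 0.0625 = 0.2130
B_3 = 1 / 0.2130 = 4.6948
Σp_4ᵢ² = 0.25² + 0.25² + 0.03² + 0.26² + 0.21² = 0.0625 + 0.0625 + 0.0009 + 0.0676 + 0.0441 = 0.2376
B_4 = 1 / 0.2376 = 4.2088
Σp_1ᵢ² = 0.05² + 0.13² + 0.60² + 0.13² + 0.09² = 0.0025 + 0.0169 + 0.3600 + 0.0169 + 0.0081 = 0.4044
B_1 = 1 / 0.4044 = 2.4728
Highest B → broadest niche (most generalist): species 3 (B = 4.69).

species 3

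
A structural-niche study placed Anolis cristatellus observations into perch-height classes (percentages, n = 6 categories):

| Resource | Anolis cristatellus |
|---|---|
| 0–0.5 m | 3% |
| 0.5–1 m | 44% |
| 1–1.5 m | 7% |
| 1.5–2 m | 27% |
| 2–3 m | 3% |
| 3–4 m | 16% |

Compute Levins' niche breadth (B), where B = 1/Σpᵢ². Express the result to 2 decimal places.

3.35

Convert percentages to proportions (divide by 100).
Σpᵢ² = 0.03² + 0.44² + 0.07² + 0.27² + 0.03² + 0.16² = 0.0009 + 0.1936 + 0.0049 + 0.0729 + 0.0009 + 0.0256 = 0.2988
B = 1 / 0.2988 = 3.3467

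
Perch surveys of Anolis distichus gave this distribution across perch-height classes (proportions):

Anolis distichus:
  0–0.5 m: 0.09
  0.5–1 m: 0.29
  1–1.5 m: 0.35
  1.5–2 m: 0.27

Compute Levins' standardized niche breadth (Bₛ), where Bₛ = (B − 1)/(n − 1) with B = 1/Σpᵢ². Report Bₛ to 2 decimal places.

Σpᵢ² = 0.09² + 0.29² + 0.35² + 0.27² = 0.0081 + 0.0841 + 0.1225 + 0.0729 = 0.2876
B = 1 / 0.2876 = 3.4771
Bₛ = (B − 1)/(n − 1) = (3.4771 − 1)/(4 − 1) = 2.4771/3 = 0.8257

0.83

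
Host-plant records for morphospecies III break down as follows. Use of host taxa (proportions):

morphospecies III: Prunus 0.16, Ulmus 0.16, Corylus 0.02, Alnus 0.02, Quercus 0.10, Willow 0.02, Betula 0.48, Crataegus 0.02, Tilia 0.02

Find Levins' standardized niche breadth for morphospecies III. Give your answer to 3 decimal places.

Σpᵢ² = 0.16² + 0.16² + 0.02² + 0.02² + 0.10² + 0.02² + 0.48² + 0.02² + 0.02² = 0.0256 + 0.0256 + 0.0004 + 0.0004 + 0.0100 + 0.0004 + 0.2304 + 0.0004 + 0.0004 = 0.2936
B = 1 / 0.2936 = 3.40599
Bₛ = (B − 1)/(n − 1) = (3.40599 − 1)/(9 − 1) = 2.40599/8 = 0.30075

0.301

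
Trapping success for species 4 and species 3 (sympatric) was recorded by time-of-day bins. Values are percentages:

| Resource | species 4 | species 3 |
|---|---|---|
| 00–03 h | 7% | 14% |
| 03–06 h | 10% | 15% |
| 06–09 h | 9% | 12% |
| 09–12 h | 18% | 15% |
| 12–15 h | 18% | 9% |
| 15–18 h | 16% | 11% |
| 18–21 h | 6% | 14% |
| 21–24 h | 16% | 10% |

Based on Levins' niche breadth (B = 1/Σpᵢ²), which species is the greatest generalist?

species 3

Convert percentages to proportions (divide by 100).
Σp_4ᵢ² = 0.07² + 0.10² + 0.09² + 0.18² + 0.18² + 0.16² + 0.06² + 0.16² = 0.0049 + 0.0100 + 0.0081 + 0.0324 + 0.0324 + 0.0256 + 0.0036 + 0.0256 = 0.1426
B_4 = 1 / 0.1426 = 7.0126
Σp_3ᵢ² = 0.14² + 0.15² + 0.12² + 0.15² + 0.09² + 0.11² + 0.14² + 0.10² = 0.0196 + 0.0225 + 0.0144 + 0.0225 + 0.0081 + 0.0121 + 0.0196 + 0.0100 = 0.1288
B_3 = 1 / 0.1288 = 7.7640
Highest B → broadest niche (most generalist): species 3 (B = 7.76).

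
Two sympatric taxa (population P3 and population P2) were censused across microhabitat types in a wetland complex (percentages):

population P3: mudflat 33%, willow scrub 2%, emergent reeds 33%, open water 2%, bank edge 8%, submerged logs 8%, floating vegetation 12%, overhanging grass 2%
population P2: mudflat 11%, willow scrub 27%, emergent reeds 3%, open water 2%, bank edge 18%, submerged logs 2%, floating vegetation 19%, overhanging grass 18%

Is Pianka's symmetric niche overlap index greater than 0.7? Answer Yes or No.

No

Convert percentages to proportions (divide by 100).
Σ p₁ᵢp₂ᵢ = 0.0363 + 0.0054 + 0.0099 + 0.0004 + 0.0144 + 0.0016 + 0.0228 + 0.0036 = 0.0944
Σp_1ᵢ² = 0.33² + 0.02² + 0.33² + 0.02² + 0.08² + 0.08² + 0.12² + 0.02² = 0.1089 + 0.0004 + 0.1089 + 0.0004 + 0.0064 + 0.0064 + 0.0144 + 0.0004 = 0.2462
Σp_2ᵢ² = 0.11² + 0.27² + 0.03² + 0.02² + 0.18² + 0.02² + 0.19² + 0.18² = 0.0121 + 0.0729 + 0.0009 + 0.0004 + 0.0324 + 0.0004 + 0.0361 + 0.0324 = 0.1876
O = 0.0944 / √(0.2462 × 0.1876) = 0.0944 / 0.21491 = 0.4393
O = 0.4393 < 0.7 → No.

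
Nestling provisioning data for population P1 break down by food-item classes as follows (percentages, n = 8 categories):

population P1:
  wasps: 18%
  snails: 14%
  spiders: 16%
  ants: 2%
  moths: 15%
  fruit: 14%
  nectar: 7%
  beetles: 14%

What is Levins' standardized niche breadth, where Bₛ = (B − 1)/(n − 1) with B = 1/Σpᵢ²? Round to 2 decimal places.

Convert percentages to proportions (divide by 100).
Σpᵢ² = 0.18² + 0.14² + 0.16² + 0.02² + 0.15² + 0.14² + 0.07² + 0.14² = 0.0324 + 0.0196 + 0.0256 + 0.0004 + 0.0225 + 0.0196 + 0.0049 + 0.0196 = 0.1446
B = 1 / 0.1446 = 6.9156
Bₛ = (B − 1)/(n − 1) = (6.9156 − 1)/(8 − 1) = 5.9156/7 = 0.8451

0.85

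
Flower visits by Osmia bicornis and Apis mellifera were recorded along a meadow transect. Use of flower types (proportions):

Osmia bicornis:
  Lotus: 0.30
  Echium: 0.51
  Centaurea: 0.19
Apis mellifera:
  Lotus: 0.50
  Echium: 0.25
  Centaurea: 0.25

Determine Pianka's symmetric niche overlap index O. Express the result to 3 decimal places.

Σ p₁ᵢp₂ᵢ = 0.1500 + 0.1275 + 0.0475 = 0.3250
Σp_1ᵢ² = 0.30² + 0.51² + 0.19² = 0.0900 + 0.2601 + 0.0361 = 0.3862
Σp_2ᵢ² = 0.50² + 0.25² + 0.25² = 0.2500 + 0.0625 + 0.0625 = 0.3750
O = 0.3250 / √(0.3862 × 0.3750) = 0.3250 / 0.380559 = 0.85401

0.854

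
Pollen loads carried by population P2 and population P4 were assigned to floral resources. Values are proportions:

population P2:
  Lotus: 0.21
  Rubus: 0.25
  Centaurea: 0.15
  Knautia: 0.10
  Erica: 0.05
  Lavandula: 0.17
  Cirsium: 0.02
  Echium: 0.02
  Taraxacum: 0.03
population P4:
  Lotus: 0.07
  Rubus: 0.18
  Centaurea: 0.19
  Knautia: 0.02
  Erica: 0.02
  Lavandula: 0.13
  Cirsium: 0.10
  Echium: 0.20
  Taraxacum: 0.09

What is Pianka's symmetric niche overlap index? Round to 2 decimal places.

Σ p₁ᵢp₂ᵢ = 0.0147 + 0.0450 + 0.0285 + 0.0020 + 0.0010 + 0.0221 + 0.0020 + 0.0040 + 0.0027 = 0.1220
Σp_1ᵢ² = 0.21² + 0.25² + 0.15² + 0.10² + 0.05² + 0.17² + 0.02² + 0.02² + 0.03² = 0.0441 + 0.0625 + 0.0225 + 0.0100 + 0.0025 + 0.0289 + 0.0004 + 0.0004 + 0.0009 = 0.1722
Σp_2ᵢ² = 0.07² + 0.18² + 0.19² + 0.02² + 0.02² + 0.13² + 0.10² + 0.20² + 0.09² = 0.0049 + 0.0324 + 0.0361 + 0.0004 + 0.0004 + 0.0169 + 0.0100 + 0.0400 + 0.0081 = 0.1492
O = 0.1220 / √(0.1722 × 0.1492) = 0.1220 / 0.16029 = 0.7611

0.76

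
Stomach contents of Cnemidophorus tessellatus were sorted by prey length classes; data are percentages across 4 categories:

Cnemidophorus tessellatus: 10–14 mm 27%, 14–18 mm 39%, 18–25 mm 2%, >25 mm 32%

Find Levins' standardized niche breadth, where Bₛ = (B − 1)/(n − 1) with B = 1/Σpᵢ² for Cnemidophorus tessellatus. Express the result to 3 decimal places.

Convert percentages to proportions (divide by 100).
Σpᵢ² = 0.27² + 0.39² + 0.02² + 0.32² = 0.0729 + 0.1521 + 0.0004 + 0.1024 = 0.3278
B = 1 / 0.3278 = 3.05064
Bₛ = (B − 1)/(n − 1) = (3.05064 − 1)/(4 − 1) = 2.05064/3 = 0.68355

0.684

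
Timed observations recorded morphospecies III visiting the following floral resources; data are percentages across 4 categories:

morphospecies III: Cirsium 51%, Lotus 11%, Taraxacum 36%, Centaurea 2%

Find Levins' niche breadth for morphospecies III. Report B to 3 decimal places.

2.486

Convert percentages to proportions (divide by 100).
Σpᵢ² = 0.51² + 0.11² + 0.36² + 0.02² = 0.2601 + 0.0121 + 0.1296 + 0.0004 = 0.4022
B = 1 / 0.4022 = 2.48633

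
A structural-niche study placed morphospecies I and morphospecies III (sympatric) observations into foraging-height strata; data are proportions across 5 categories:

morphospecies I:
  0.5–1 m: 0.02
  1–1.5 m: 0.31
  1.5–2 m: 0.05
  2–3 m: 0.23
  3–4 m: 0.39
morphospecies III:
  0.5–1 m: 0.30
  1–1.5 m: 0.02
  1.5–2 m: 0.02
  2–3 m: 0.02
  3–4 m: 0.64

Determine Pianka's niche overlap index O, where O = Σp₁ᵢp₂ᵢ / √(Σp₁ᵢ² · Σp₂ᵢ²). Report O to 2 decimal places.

0.69

Σ p₁ᵢp₂ᵢ = 0.0060 + 0.0062 + 0.0010 + 0.0046 + 0.2496 = 0.2674
Σp_1ᵢ² = 0.02² + 0.31² + 0.05² + 0.23² + 0.39² = 0.0004 + 0.0961 + 0.0025 + 0.0529 + 0.1521 = 0.3040
Σp_2ᵢ² = 0.30² + 0.02² + 0.02² + 0.02² + 0.64² = 0.0900 + 0.0004 + 0.0004 + 0.0004 + 0.4096 = 0.5008
O = 0.2674 / √(0.3040 × 0.5008) = 0.2674 / 0.39018 = 0.6853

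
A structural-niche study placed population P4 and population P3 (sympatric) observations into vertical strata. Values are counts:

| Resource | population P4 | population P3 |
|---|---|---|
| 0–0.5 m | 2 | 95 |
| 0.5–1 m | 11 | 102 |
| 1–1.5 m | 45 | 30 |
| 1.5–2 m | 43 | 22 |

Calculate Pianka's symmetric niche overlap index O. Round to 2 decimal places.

0.40

Proportions for population P4 (n=101): 2/101=0.0198, 11/101=0.1089, 45/101=0.4455, 43/101=0.4257
Proportions for population P3 (n=249): 95/249=0.3815, 102/249=0.4096, 30/249=0.1205, 22/249=0.0884
Σ p₁ᵢp₂ᵢ = 0.007554 + 0.044605 + 0.053683 + 0.037632 = 0.143474
Σp_1ᵢ² = 0.0198² + 0.1089² + 0.4455² + 0.4257² = 0.000392 + 0.011859 + 0.198470 + 0.181220 = 0.391941
Σp_2ᵢ² = 0.3815² + 0.4096² + 0.1205² + 0.0884² = 0.145542 + 0.167772 + 0.014520 + 0.007815 = 0.335649
O = 0.143474 / √(0.391941 × 0.335649) = 0.143474 / 0.3627046 = 0.3956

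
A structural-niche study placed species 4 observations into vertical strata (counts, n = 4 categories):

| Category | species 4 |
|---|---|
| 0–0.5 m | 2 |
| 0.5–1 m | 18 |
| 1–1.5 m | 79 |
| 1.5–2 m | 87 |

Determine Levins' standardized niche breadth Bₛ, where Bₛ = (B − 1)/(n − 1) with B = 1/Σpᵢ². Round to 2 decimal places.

0.48

Proportions for species 4 (n=186): 2/186=0.0108, 18/186=0.0968, 79/186=0.4247, 87/186=0.4677
Σpᵢ² = 0.0108² + 0.0968² + 0.4247² + 0.4677² = 0.000117 + 0.009370 + 0.180370 + 0.218743 = 0.408600
B = 1 / 0.408600 = 2.4474
Bₛ = (B − 1)/(n − 1) = (2.4474 − 1)/(4 − 1) = 1.4474/3 = 0.4825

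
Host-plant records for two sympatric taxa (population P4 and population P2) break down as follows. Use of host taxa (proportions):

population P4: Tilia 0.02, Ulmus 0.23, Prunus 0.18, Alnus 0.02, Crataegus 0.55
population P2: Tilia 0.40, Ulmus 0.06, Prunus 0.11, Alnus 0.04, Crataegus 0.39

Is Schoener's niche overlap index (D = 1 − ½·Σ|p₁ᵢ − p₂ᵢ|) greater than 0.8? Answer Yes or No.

No

Σ|p₁ᵢ − p₂ᵢ| = 0.38 + 0.17 + 0.07 + 0.02 + 0.16 = 0.80
D = 1 − ½ × 0.80 = 1 − 0.400 = 0.6000
D = 0.6000 < 0.8 → No.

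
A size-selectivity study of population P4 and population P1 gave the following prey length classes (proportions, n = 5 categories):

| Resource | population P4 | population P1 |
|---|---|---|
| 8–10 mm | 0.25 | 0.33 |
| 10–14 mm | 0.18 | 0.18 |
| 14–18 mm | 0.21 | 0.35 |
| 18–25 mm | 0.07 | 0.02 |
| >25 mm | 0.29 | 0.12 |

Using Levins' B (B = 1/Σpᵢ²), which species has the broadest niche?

population P4

Σp_P4ᵢ² = 0.25² + 0.18² + 0.21² + 0.07² + 0.29² = 0.0625 + 0.0324 + 0.0441 + 0.0049 + 0.0841 = 0.2280
B_P4 = 1 / 0.2280 = 4.3860
Σp_P1ᵢ² = 0.33² + 0.18² + 0.35² + 0.02² + 0.12² = 0.1089 + 0.0324 + 0.1225 + 0.0004 + 0.0144 = 0.2786
B_P1 = 1 / 0.2786 = 3.5894
Highest B → broadest niche (most generalist): population P4 (B = 4.39).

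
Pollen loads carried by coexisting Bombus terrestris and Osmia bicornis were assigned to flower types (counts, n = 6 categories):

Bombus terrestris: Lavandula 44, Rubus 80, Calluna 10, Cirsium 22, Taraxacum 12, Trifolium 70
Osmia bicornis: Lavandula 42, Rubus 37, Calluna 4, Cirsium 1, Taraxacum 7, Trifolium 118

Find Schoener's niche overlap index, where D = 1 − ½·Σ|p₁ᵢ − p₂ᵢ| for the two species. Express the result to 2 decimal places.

Proportions for Bombus terrestris (n=238): 44/238=0.1849, 80/238=0.3361, 10/238=0.0420, 22/238=0.0924, 12/238=0.0504, 70/238=0.2941
Proportions for Osmia bicornis (n=209): 42/209=0.2010, 37/209=0.1770, 4/209=0.0191, 1/209=0.0048, 7/209=0.0335, 118/209=0.5646
Σ|p₁ᵢ − p₂ᵢ| = 0.0161 + 0.1591 + 0.0229 + 0.0876 + 0.0169 + 0.2705 = 0.5731
D = 1 − ½ × 0.5731 = 1 − 0.28655 = 0.71345

0.71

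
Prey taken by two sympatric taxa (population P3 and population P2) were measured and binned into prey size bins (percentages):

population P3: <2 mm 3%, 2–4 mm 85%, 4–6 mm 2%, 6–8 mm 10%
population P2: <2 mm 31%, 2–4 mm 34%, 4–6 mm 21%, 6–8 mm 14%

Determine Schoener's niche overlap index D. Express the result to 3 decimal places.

Convert percentages to proportions (divide by 100).
Σ|p₁ᵢ − p₂ᵢ| = 0.28 + 0.51 + 0.19 + 0.04 = 1.02
D = 1 − ½ × 1.02 = 1 − 0.510 = 0.49000

0.490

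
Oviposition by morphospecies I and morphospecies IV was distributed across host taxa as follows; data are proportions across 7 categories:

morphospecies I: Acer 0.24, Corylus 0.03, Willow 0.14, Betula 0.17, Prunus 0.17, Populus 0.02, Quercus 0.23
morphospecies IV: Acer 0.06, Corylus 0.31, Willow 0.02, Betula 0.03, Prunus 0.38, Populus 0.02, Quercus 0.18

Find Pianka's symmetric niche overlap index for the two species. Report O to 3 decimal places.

Σ p₁ᵢp₂ᵢ = 0.0144 + 0.0093 + 0.0028 + 0.0051 + 0.0646 + 0.0004 + 0.0414 = 0.1380
Σp_1ᵢ² = 0.24² + 0.03² + 0.14² + 0.17² + 0.17² + 0.02² + 0.23² = 0.0576 + 0.0009 + 0.0196 + 0.0289 + 0.0289 + 0.0004 + 0.0529 = 0.1892
Σp_2ᵢ² = 0.06² + 0.31² + 0.02² + 0.03² + 0.38² + 0.02² + 0.18² = 0.0036 + 0.0961 + 0.0004 + 0.0009 + 0.1444 + 0.0004 + 0.0324 = 0.2782
O = 0.1380 / √(0.1892 × 0.2782) = 0.1380 / 0.229424 = 0.60151

0.602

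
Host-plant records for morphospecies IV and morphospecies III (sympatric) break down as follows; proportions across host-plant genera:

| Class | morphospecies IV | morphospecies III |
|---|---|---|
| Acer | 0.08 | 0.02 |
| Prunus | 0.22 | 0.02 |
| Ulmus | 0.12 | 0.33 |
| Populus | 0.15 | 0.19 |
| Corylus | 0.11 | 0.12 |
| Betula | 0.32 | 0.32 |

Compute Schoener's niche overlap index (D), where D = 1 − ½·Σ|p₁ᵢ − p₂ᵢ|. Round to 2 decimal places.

0.74

Σ|p₁ᵢ − p₂ᵢ| = 0.06 + 0.20 + 0.21 + 0.04 + 0.01 + 0.00 = 0.52
D = 1 − ½ × 0.52 = 1 − 0.260 = 0.7400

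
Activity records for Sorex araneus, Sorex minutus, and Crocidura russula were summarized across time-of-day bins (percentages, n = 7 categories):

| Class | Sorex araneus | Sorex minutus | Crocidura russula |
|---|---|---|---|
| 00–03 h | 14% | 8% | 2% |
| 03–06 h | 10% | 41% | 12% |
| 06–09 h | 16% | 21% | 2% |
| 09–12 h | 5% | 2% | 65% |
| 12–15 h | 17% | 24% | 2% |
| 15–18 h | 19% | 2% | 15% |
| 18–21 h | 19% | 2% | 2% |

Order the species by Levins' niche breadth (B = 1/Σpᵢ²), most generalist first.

Convert percentages to proportions (divide by 100).
Σp_aranᵢ² = 0.14² + 0.10² + 0.16² + 0.05² + 0.17² + 0.19² + 0.19² = 0.0196 + 0.0100 + 0.0256 + 0.0025 + 0.0289 + 0.0361 + 0.0361 = 0.1588
B_aran = 1 / 0.1588 = 6.2972
Σp_minuᵢ² = 0.08² + 0.41² + 0.21² + 0.02² + 0.24² + 0.02² + 0.02² = 0.0064 + 0.1681 + 0.0441 + 0.0004 + 0.0576 + 0.0004 + 0.0004 = 0.2774
B_minu = 1 / 0.2774 = 3.6049
Σp_russᵢ² = 0.02² + 0.12² + 0.02² + 0.65² + 0.02² + 0.15² + 0.02² = 0.0004 + 0.0144 + 0.0004 + 0.4225 + 0.0004 + 0.0225 + 0.0004 = 0.4610
B_russ = 1 / 0.4610 = 2.1692
Ranking by B (broadest → narrowest): Sorex araneus (6.30) > Sorex minutus (3.60) > Crocidura russula (2.17)

Sorex araneus > Sorex minutus > Crocidura russula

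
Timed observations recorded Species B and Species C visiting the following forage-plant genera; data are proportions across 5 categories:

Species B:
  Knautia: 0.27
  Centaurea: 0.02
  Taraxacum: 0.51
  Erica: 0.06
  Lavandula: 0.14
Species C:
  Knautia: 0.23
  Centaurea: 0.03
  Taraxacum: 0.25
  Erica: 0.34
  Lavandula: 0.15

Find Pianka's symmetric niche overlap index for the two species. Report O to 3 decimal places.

Σ p₁ᵢp₂ᵢ = 0.0621 + 0.0006 + 0.1275 + 0.0204 + 0.0210 = 0.2316
Σp_1ᵢ² = 0.27² + 0.02² + 0.51² + 0.06² + 0.14² = 0.0729 + 0.0004 + 0.2601 + 0.0036 + 0.0196 = 0.3566
Σp_2ᵢ² = 0.23² + 0.03² + 0.25² + 0.34² + 0.15² = 0.0529 + 0.0009 + 0.0625 + 0.1156 + 0.0225 = 0.2544
O = 0.2316 / √(0.3566 × 0.2544) = 0.2316 / 0.301196 = 0.76893

0.769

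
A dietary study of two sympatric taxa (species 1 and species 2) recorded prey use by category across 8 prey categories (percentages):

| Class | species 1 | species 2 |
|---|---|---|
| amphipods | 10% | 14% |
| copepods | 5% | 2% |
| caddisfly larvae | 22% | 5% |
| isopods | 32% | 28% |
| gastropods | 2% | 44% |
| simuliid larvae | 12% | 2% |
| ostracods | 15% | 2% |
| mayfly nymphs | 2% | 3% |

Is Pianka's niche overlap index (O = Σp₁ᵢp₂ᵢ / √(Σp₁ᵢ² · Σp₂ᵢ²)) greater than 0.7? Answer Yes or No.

Convert percentages to proportions (divide by 100).
Σ p₁ᵢp₂ᵢ = 0.0140 + 0.0010 + 0.0110 + 0.0896 + 0.0088 + 0.0024 + 0.0030 + 0.0006 = 0.1304
Σp_1ᵢ² = 0.10² + 0.05² + 0.22² + 0.32² + 0.02² + 0.12² + 0.15² + 0.02² = 0.0100 + 0.0025 + 0.0484 + 0.1024 + 0.0004 + 0.0144 + 0.0225 + 0.0004 = 0.2010
Σp_2ᵢ² = 0.14² + 0.02² + 0.05² + 0.28² + 0.44² + 0.02² + 0.02² + 0.03² = 0.0196 + 0.0004 + 0.0025 + 0.0784 + 0.1936 + 0.0004 + 0.0004 + 0.0009 = 0.2962
O = 0.1304 / √(0.2010 × 0.2962) = 0.1304 / 0.24400 = 0.5344
O = 0.5344 < 0.7 → No.

No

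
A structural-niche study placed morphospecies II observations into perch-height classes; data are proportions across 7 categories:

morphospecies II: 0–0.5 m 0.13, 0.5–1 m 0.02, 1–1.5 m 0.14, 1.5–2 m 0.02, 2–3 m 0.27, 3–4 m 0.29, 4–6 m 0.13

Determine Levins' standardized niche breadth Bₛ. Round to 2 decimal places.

0.62

Σpᵢ² = 0.13² + 0.02² + 0.14² + 0.02² + 0.27² + 0.29² + 0.13² = 0.0169 + 0.0004 + 0.0196 + 0.0004 + 0.0729 + 0.0841 + 0.0169 = 0.2112
B = 1 / 0.2112 = 4.7348
Bₛ = (B − 1)/(n − 1) = (4.7348 − 1)/(7 − 1) = 3.7348/6 = 0.6225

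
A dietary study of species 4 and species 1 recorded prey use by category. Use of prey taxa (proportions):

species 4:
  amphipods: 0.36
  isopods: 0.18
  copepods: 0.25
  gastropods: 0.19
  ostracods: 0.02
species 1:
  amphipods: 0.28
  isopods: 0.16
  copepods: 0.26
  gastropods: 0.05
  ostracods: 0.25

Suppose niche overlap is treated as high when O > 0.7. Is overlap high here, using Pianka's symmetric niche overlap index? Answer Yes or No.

Σ p₁ᵢp₂ᵢ = 0.1008 + 0.0288 + 0.0650 + 0.0095 + 0.0050 = 0.2091
Σp_1ᵢ² = 0.36² + 0.18² + 0.25² + 0.19² + 0.02² = 0.1296 + 0.0324 + 0.0625 + 0.0361 + 0.0004 = 0.2610
Σp_2ᵢ² = 0.28² + 0.16² + 0.26² + 0.05² + 0.25² = 0.0784 + 0.0256 + 0.0676 + 0.0025 + 0.0625 = 0.2366
O = 0.2091 / √(0.2610 × 0.2366) = 0.2091 / 0.24850 = 0.8414
O = 0.8414 > 0.7 → Yes.

Yes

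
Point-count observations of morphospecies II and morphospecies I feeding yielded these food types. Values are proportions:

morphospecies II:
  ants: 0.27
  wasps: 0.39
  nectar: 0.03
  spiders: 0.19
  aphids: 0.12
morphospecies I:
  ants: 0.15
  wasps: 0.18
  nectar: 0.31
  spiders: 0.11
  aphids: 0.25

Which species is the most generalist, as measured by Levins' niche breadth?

Σp_IIᵢ² = 0.27² + 0.39² + 0.03² + 0.19² + 0.12² = 0.0729 + 0.1521 + 0.0009 + 0.0361 + 0.0144 = 0.2764
B_II = 1 / 0.2764 = 3.6179
Σp_Iᵢ² = 0.15² + 0.18² + 0.31² + 0.11² + 0.25² = 0.0225 + 0.0324 + 0.0961 + 0.0121 + 0.0625 = 0.2256
B_I = 1 / 0.2256 = 4.4326
Highest B → broadest niche (most generalist): morphospecies I (B = 4.43).

morphospecies I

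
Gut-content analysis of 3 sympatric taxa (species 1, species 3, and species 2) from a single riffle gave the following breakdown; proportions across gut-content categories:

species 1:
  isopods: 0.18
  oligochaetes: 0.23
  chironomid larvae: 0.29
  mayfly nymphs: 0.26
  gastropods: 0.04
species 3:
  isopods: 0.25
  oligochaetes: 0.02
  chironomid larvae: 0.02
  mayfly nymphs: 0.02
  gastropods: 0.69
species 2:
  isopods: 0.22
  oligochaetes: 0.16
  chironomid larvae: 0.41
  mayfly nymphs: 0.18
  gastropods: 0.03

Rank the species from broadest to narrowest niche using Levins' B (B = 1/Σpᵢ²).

Σp_1ᵢ² = 0.18² + 0.23² + 0.29² + 0.26² + 0.04² = 0.0324 + 0.0529 + 0.0841 + 0.0676 + 0.0016 = 0.2386
B_1 = 1 / 0.2386 = 4.1911
Σp_3ᵢ² = 0.25² + 0.02² + 0.02² + 0.02² + 0.69² = 0.0625 + 0.0004 + 0.0004 + 0.0004 + 0.4761 = 0.5398
B_3 = 1 / 0.5398 = 1.8525
Σp_2ᵢ² = 0.22² + 0.16² + 0.41² + 0.18² + 0.03² = 0.0484 + 0.0256 + 0.1681 + 0.0324 + 0.0009 = 0.2754
B_2 = 1 / 0.2754 = 3.6311
Ranking by B (broadest → narrowest): species 1 (4.19) > species 2 (3.63) > species 3 (1.85)

species 1 > species 2 > species 3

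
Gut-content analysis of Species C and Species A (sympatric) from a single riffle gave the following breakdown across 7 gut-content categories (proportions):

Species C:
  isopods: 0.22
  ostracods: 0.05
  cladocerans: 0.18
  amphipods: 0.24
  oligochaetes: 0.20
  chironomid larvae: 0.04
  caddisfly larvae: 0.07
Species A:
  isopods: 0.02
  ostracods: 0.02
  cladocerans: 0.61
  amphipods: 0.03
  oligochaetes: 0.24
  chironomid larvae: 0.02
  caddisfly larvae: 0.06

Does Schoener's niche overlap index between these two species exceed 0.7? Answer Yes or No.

Σ|p₁ᵢ − p₂ᵢ| = 0.20 + 0.03 + 0.43 + 0.21 + 0.04 + 0.02 + 0.01 = 0.94
D = 1 − ½ × 0.94 = 1 − 0.470 = 0.5300
D = 0.5300 < 0.7 → No.

No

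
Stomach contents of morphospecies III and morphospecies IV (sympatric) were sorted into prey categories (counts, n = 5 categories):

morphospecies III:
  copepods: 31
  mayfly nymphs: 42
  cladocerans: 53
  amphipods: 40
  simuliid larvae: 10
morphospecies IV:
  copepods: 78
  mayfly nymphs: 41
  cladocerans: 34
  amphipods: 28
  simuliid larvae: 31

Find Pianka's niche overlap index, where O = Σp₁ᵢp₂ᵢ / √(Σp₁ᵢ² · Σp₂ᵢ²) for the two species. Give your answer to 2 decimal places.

Proportions for morphospecies III (n=176): 31/176=0.1761, 42/176=0.2386, 53/176=0.3011, 40/176=0.2273, 10/176=0.0568
Proportions for morphospecies IV (n=212): 78/212=0.3679, 41/212=0.1934, 34/212=0.1604, 28/212=0.1321, 31/212=0.1462
Σ p₁ᵢp₂ᵢ = 0.064787 + 0.046145 + 0.048296 + 0.030026 + 0.008304 = 0.197558
Σp_1ᵢ² = 0.1761² + 0.2386² + 0.3011² + 0.2273² + 0.0568² = 0.031011 + 0.056930 + 0.090661 + 0.051665 + 0.003226 = 0.233493
Σp_2ᵢ² = 0.3679² + 0.1934² + 0.1604² + 0.1321² + 0.1462² = 0.135350 + 0.037404 + 0.025728 + 0.017450 + 0.021374 = 0.237306
O = 0.197558 / √(0.233493 × 0.237306) = 0.197558 / 0.2353918 = 0.8393

0.84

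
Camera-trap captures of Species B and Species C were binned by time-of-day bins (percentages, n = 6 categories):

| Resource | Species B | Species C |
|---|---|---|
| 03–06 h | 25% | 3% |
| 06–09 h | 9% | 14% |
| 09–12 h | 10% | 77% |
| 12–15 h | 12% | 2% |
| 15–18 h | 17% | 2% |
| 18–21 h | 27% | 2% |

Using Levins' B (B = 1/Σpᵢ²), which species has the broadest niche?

Species B

Convert percentages to proportions (divide by 100).
Σp_Bᵢ² = 0.25² + 0.09² + 0.10² + 0.12² + 0.17² + 0.27² = 0.0625 + 0.0081 + 0.0100 + 0.0144 + 0.0289 + 0.0729 = 0.1968
B_B = 1 / 0.1968 = 5.0813
Σp_Cᵢ² = 0.03² + 0.14² + 0.77² + 0.02² + 0.02² + 0.02² = 0.0009 + 0.0196 + 0.5929 + 0.0004 + 0.0004 + 0.0004 = 0.6146
B_C = 1 / 0.6146 = 1.6271
Highest B → broadest niche (most generalist): Species B (B = 5.08).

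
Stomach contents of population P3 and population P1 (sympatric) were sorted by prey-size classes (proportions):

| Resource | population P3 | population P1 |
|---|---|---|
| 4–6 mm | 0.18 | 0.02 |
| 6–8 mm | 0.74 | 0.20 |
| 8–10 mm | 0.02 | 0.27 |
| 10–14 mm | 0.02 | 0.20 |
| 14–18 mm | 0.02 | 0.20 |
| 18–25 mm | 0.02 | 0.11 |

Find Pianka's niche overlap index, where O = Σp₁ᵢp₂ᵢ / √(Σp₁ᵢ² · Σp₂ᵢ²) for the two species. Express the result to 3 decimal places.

Σ p₁ᵢp₂ᵢ = 0.0036 + 0.1480 + 0.0054 + 0.0040 + 0.0040 + 0.0022 = 0.1672
Σp_1ᵢ² = 0.18² + 0.74² + 0.02² + 0.02² + 0.02² + 0.02² = 0.0324 + 0.5476 + 0.0004 + 0.0004 + 0.0004 + 0.0004 = 0.5816
Σp_2ᵢ² = 0.02² + 0.20² + 0.27² + 0.20² + 0.20² + 0.11² = 0.0004 + 0.0400 + 0.0729 + 0.0400 + 0.0400 + 0.0121 = 0.2054
O = 0.1672 / √(0.5816 × 0.2054) = 0.1672 / 0.345631 = 0.48375

0.484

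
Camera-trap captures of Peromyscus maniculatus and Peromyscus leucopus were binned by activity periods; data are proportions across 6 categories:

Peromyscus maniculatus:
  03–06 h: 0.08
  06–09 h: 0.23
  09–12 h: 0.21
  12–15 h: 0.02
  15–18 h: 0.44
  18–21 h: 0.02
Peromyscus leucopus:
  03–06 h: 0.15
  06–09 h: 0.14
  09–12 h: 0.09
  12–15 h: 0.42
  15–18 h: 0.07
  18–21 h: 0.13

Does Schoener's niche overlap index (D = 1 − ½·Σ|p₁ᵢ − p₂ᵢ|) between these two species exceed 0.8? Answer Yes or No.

No

Σ|p₁ᵢ − p₂ᵢ| = 0.07 + 0.09 + 0.12 + 0.40 + 0.37 + 0.11 = 1.16
D = 1 − ½ × 1.16 = 1 − 0.580 = 0.4200
D = 0.4200 < 0.8 → No.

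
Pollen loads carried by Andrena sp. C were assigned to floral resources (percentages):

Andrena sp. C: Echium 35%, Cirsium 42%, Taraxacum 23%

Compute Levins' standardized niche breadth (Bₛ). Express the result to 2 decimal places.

0.92

Convert percentages to proportions (divide by 100).
Σpᵢ² = 0.35² + 0.42² + 0.23² = 0.1225 + 0.1764 + 0.0529 = 0.3518
B = 1 / 0.3518 = 2.8425
Bₛ = (B − 1)/(n − 1) = (2.8425 − 1)/(3 − 1) = 1.8425/2 = 0.9213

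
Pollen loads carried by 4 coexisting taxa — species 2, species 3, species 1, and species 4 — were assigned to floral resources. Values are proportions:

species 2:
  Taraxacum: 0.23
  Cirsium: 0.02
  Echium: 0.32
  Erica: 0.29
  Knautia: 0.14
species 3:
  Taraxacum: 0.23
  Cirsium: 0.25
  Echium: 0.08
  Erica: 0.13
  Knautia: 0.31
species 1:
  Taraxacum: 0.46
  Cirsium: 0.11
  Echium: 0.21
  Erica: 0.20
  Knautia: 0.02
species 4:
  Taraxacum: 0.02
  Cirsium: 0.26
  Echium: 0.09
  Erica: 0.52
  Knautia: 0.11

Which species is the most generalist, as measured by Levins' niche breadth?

species 3

Σp_2ᵢ² = 0.23² + 0.02² + 0.32² + 0.29² + 0.14² = 0.0529 + 0.0004 + 0.1024 + 0.0841 + 0.0196 = 0.2594
B_2 = 1 / 0.2594 = 3.8551
Σp_3ᵢ² = 0.23² + 0.25² + 0.08² + 0.13² + 0.31² = 0.0529 + 0.0625 + 0.0064 + 0.0169 + 0.0961 = 0.2348
B_3 = 1 / 0.2348 = 4.2589
Σp_1ᵢ² = 0.46² + 0.11² + 0.21² + 0.20² + 0.02² = 0.2116 + 0.0121 + 0.0441 + 0.0400 + 0.0004 = 0.3082
B_1 = 1 / 0.3082 = 3.2446
Σp_4ᵢ² = 0.02² + 0.26² + 0.09² + 0.52² + 0.11² = 0.0004 + 0.0676 + 0.0081 + 0.2704 + 0.0121 = 0.3586
B_4 = 1 / 0.3586 = 2.7886
Highest B → broadest niche (most generalist): species 3 (B = 4.26).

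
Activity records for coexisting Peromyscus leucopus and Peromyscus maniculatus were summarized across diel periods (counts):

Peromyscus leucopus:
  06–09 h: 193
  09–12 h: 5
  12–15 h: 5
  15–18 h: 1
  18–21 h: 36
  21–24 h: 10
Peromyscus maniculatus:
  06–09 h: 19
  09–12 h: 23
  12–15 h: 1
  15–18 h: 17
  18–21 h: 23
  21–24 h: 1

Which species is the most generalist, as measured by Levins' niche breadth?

Peromyscus maniculatus

Proportions for Peromyscus leucopus (n=250): 193/250=0.7720, 5/250=0.0200, 5/250=0.0200, 1/250=0.0040, 36/250=0.1440, 10/250=0.0400
Proportions for Peromyscus maniculatus (n=84): 19/84=0.2262, 23/84=0.2738, 1/84=0.0119, 17/84=0.2024, 23/84=0.2738, 1/84=0.0119
Σp_leucᵢ² = 0.7720² + 0.0200² + 0.0200² + 0.0040² + 0.1440² + 0.0400² = 0.595984 + 0.000400 + 0.000400 + 0.000016 + 0.020736 + 0.001600 = 0.619136
B_leuc = 1 / 0.619136 = 1.6152
Σp_maniᵢ² = 0.2262² + 0.2738² + 0.0119² + 0.2024² + 0.2738² + 0.0119² = 0.051166 + 0.074966 + 0.000142 + 0.040966 + 0.074966 + 0.000142 = 0.242348
B_mani = 1 / 0.242348 = 4.1263
Highest B → broadest niche (most generalist): Peromyscus maniculatus (B = 4.13).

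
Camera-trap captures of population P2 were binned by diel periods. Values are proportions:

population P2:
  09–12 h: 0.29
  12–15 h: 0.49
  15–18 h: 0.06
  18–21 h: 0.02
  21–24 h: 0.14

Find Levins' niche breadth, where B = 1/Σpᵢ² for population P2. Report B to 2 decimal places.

2.88

Σpᵢ² = 0.29² + 0.49² + 0.06² + 0.02² + 0.14² = 0.0841 + 0.2401 + 0.0036 + 0.0004 + 0.0196 = 0.3478
B = 1 / 0.3478 = 2.8752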